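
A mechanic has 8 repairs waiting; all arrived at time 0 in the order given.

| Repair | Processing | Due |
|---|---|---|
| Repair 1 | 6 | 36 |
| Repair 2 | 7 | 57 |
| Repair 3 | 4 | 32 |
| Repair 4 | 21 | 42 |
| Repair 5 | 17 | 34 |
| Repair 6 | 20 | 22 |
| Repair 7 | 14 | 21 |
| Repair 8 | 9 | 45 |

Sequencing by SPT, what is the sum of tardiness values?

SPT (increasing processing time): Repair 3 Repair 1 Repair 2 Repair 8 Repair 7 Repair 5 Repair 6 Repair 4.
Repair 3: 0→4, due 32, tardiness 0
Repair 1: 4→10, due 36, tardiness 0
Repair 2: 10→17, due 57, tardiness 0
Repair 8: 17→26, due 45, tardiness 0
Repair 7: 26→40, due 21, tardiness 19
Repair 5: 40→57, due 34, tardiness 23
Repair 6: 57→77, due 22, tardiness 55
Repair 4: 77→98, due 42, tardiness 56
Sum = 0+0+0+0+19+23+55+56 = 153.

153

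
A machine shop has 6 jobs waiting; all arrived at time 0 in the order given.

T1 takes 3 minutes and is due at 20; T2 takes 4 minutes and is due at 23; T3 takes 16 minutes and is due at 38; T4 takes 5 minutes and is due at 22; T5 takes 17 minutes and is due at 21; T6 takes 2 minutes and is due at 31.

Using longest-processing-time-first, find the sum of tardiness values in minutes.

76

LPT (decreasing processing time): T5 T3 T4 T2 T1 T6.
T5: 0→17, due 21, tardiness 0
T3: 17→33, due 38, tardiness 0
T4: 33→38, due 22, tardiness 16
T2: 38→42, due 23, tardiness 19
T1: 42→45, due 20, tardiness 25
T6: 45→47, due 31, tardiness 16
Sum = 0+0+16+19+25+16 = 76.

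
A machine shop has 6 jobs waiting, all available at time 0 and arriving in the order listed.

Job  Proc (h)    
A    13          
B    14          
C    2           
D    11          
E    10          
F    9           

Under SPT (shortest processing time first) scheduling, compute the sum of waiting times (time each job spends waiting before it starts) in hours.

111

SPT (increasing processing time): C F E D A B.
C: waits 0, runs 0→2
F: waits 2, runs 2→11
E: waits 11, runs 11→21
D: waits 21, runs 21→32
A: waits 32, runs 32→45
B: waits 45, runs 45→59
Sum = 0+2+11+21+32+45 = 111.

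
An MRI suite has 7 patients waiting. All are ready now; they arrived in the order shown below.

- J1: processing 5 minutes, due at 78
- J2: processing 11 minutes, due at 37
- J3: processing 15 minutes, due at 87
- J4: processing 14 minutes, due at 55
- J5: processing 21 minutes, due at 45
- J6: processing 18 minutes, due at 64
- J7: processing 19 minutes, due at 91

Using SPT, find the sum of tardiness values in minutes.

58

SPT (increasing processing time): J1 J2 J4 J3 J6 J7 J5.
J1: 0→5, due 78, tardiness 0
J2: 5→16, due 37, tardiness 0
J4: 16→30, due 55, tardiness 0
J3: 30→45, due 87, tardiness 0
J6: 45→63, due 64, tardiness 0
J7: 63→82, due 91, tardiness 0
J5: 82→103, due 45, tardiness 58
Sum = 0+0+0+0+0+0+58 = 58.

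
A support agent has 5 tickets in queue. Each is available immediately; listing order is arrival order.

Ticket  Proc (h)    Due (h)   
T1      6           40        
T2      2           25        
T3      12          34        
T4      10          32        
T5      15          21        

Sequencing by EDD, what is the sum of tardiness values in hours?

10

EDD (increasing due date): T5 T2 T4 T3 T1.
T5: 0→15, due 21, tardiness 0
T2: 15→17, due 25, tardiness 0
T4: 17→27, due 32, tardiness 0
T3: 27→39, due 34, tardiness 5
T1: 39→45, due 40, tardiness 5
Sum = 0+0+0+5+5 = 10.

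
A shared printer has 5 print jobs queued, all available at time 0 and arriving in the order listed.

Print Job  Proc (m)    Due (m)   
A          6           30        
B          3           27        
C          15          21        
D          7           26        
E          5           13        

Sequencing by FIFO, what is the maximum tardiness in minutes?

FIFO (arrival order): A B C D E.
A: 0→6, due 30, tardiness 0
B: 6→9, due 27, tardiness 0
C: 9→24, due 21, tardiness 3
D: 24→31, due 26, tardiness 5
E: 31→36, due 13, tardiness 23
Maximum = 23.

23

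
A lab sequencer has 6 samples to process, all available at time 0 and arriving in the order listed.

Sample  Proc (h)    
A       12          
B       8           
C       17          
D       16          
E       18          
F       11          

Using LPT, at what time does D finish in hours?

LPT (decreasing processing time): E C D A F B.
E: 0→18
C: 18→35
D: 35→51

51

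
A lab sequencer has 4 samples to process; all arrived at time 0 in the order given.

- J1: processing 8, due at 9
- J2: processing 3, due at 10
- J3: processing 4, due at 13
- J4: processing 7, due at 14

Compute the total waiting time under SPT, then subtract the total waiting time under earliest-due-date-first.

SPT (increasing processing time): J2 J3 J4 J1.
J2: waits 0, runs 0→3
J3: waits 3, runs 3→7
J4: waits 7, runs 7→14
J1: waits 14, runs 14→22
Sum = 0+3+7+14 = 24.
EDD (increasing due date): J1 J2 J3 J4.
J1: waits 0, runs 0→8
J2: waits 8, runs 8→11
J3: waits 11, runs 11→15
J4: waits 15, runs 15→22
Sum = 0+8+11+15 = 34.
Difference = 24 − 34 = -10.

-10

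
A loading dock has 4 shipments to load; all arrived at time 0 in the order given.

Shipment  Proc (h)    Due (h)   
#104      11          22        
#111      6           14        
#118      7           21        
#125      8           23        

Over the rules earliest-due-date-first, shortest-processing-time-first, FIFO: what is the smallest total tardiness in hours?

10

EDD (increasing due date): #111 #118 #104 #125.
#111: 0→6, due 14, tardiness 0
#118: 6→13, due 21, tardiness 0
#104: 13→24, due 22, tardiness 2
#125: 24→32, due 23, tardiness 9
Sum = 0+0+2+9 = 11.
SPT (increasing processing time): #111 #118 #125 #104.
#111: 0→6, due 14, tardiness 0
#118: 6→13, due 21, tardiness 0
#125: 13→21, due 23, tardiness 0
#104: 21→32, due 22, tardiness 10
Sum = 0+0+0+10 = 10.
FIFO (arrival order): #104 #111 #118 #125.
#104: 0→11, due 22, tardiness 0
#111: 11→17, due 14, tardiness 3
#118: 17→24, due 21, tardiness 3
#125: 24→32, due 23, tardiness 9
Sum = 0+3+3+9 = 15.
EDD 11, SPT 10, FIFO 15 → minimum 10.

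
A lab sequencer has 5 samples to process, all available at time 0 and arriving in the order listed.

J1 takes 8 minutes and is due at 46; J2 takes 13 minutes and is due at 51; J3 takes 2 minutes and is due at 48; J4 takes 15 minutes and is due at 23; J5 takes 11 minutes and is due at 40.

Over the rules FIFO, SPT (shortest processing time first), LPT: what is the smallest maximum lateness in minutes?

FIFO (arrival order): J1 J2 J3 J4 J5.
J1: 0→8, due 46, lateness -38
J2: 8→21, due 51, lateness -30
J3: 21→23, due 48, lateness -25
J4: 23→38, due 23, lateness 15
J5: 38→49, due 40, lateness 9
Maximum = 15.
SPT (increasing processing time): J3 J1 J5 J2 J4.
J3: 0→2, due 48, lateness -46
J1: 2→10, due 46, lateness -36
J5: 10→21, due 40, lateness -19
J2: 21→34, due 51, lateness -17
J4: 34→49, due 23, lateness 26
Maximum = 26.
LPT (decreasing processing time): J4 J2 J5 J1 J3.
J4: 0→15, due 23, lateness -8
J2: 15→28, due 51, lateness -23
J5: 28→39, due 40, lateness -1
J1: 39→47, due 46, lateness 1
J3: 47→49, due 48, lateness 1
Maximum = 1.
FIFO 15, SPT 26, LPT 1 → minimum 1.

1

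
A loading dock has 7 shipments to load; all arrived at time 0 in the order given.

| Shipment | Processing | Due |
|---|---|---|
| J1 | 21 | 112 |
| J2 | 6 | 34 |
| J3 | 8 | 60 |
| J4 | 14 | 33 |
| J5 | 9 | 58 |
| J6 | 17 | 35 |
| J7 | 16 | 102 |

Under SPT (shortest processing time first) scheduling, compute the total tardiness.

SPT (increasing processing time): J2 J3 J5 J4 J7 J6 J1.
J2: 0→6, due 34, tardiness 0
J3: 6→14, due 60, tardiness 0
J5: 14→23, due 58, tardiness 0
J4: 23→37, due 33, tardiness 4
J7: 37→53, due 102, tardiness 0
J6: 53→70, due 35, tardiness 35
J1: 70→91, due 112, tardiness 0
Sum = 0+0+0+4+0+35+0 = 39.

39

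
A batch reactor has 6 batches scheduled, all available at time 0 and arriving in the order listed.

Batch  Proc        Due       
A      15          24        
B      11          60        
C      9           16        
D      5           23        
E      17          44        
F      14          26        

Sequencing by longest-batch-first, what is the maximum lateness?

LPT (decreasing processing time): E A F B C D.
E: 0→17, due 44, lateness -27
A: 17→32, due 24, lateness 8
F: 32→46, due 26, lateness 20
B: 46→57, due 60, lateness -3
C: 57→66, due 16, lateness 50
D: 66→71, due 23, lateness 48
Maximum = 50.

50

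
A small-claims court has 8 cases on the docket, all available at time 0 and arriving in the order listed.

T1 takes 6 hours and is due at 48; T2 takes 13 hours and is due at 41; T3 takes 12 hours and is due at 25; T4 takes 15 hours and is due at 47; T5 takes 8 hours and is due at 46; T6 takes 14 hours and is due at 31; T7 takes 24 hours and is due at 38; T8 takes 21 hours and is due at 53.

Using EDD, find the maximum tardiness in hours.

EDD (increasing due date): T3 T6 T7 T2 T5 T4 T1 T8.
T3: 0→12, due 25, tardiness 0
T6: 12→26, due 31, tardiness 0
T7: 26→50, due 38, tardiness 12
T2: 50→63, due 41, tardiness 22
T5: 63→71, due 46, tardiness 25
T4: 71→86, due 47, tardiness 39
T1: 86→92, due 48, tardiness 44
T8: 92→113, due 53, tardiness 60
Maximum = 60.

60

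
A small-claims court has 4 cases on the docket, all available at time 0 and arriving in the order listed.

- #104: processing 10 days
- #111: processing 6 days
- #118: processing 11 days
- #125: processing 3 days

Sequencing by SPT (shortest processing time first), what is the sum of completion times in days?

SPT (increasing processing time): #125 #111 #104 #118.
#125: 0→3
#111: 3→9
#104: 9→19
#118: 19→30
Sum = 3+9+19+30 = 61.

61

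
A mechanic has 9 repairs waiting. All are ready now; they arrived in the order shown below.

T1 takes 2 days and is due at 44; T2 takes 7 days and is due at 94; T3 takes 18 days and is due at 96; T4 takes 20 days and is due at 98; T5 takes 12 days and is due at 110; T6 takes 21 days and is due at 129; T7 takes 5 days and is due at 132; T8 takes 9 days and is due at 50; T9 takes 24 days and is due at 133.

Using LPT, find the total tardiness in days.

LPT (decreasing processing time): T9 T6 T4 T3 T5 T8 T2 T7 T1.
T9: 0→24, due 133, tardiness 0
T6: 24→45, due 129, tardiness 0
T4: 45→65, due 98, tardiness 0
T3: 65→83, due 96, tardiness 0
T5: 83→95, due 110, tardiness 0
T8: 95→104, due 50, tardiness 54
T2: 104→111, due 94, tardiness 17
T7: 111→116, due 132, tardiness 0
T1: 116→118, due 44, tardiness 74
Sum = 0+0+0+0+0+54+17+0+74 = 145.

145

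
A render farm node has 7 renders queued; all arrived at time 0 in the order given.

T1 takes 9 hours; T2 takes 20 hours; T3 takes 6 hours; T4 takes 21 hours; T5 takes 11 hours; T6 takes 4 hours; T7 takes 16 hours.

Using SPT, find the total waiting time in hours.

175

SPT (increasing processing time): T6 T3 T1 T5 T7 T2 T4.
T6: waits 0, runs 0→4
T3: waits 4, runs 4→10
T1: waits 10, runs 10→19
T5: waits 19, runs 19→30
T7: waits 30, runs 30→46
T2: waits 46, runs 46→66
T4: waits 66, runs 66→87
Sum = 0+4+10+19+30+46+66 = 175.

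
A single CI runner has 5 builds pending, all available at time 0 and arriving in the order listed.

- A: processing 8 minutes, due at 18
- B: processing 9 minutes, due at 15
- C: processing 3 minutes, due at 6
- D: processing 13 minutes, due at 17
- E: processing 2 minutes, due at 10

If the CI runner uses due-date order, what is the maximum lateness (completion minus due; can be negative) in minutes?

EDD (increasing due date): C E B D A.
C: 0→3, due 6, lateness -3
E: 3→5, due 10, lateness -5
B: 5→14, due 15, lateness -1
D: 14→27, due 17, lateness 10
A: 27→35, due 18, lateness 17
Maximum = 17.

17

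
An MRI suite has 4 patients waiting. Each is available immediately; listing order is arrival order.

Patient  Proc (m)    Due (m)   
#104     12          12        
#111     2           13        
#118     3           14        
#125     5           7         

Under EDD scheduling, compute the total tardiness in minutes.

EDD (increasing due date): #125 #104 #111 #118.
#125: 0→5, due 7, tardiness 0
#104: 5→17, due 12, tardiness 5
#111: 17→19, due 13, tardiness 6
#118: 19→22, due 14, tardiness 8
Sum = 0+5+6+8 = 19.

19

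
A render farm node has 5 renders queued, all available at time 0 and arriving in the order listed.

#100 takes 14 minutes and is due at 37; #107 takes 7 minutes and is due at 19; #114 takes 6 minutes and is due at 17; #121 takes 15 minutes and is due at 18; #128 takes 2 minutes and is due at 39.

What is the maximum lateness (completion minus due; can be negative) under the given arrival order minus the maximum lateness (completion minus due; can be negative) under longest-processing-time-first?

-1

FIFO (arrival order): #100 #107 #114 #121 #128.
#100: 0→14, due 37, lateness -23
#107: 14→21, due 19, lateness 2
#114: 21→27, due 17, lateness 10
#121: 27→42, due 18, lateness 24
#128: 42→44, due 39, lateness 5
Maximum = 24.
LPT (decreasing processing time): #121 #100 #107 #114 #128.
#121: 0→15, due 18, lateness -3
#100: 15→29, due 37, lateness -8
#107: 29→36, due 19, lateness 17
#114: 36→42, due 17, lateness 25
#128: 42→44, due 39, lateness 5
Maximum = 25.
Difference = 24 − 25 = -1.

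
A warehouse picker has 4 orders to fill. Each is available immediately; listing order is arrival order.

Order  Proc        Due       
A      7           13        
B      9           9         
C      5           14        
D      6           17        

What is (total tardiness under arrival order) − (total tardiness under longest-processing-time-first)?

FIFO (arrival order): A B C D.
A: 0→7, due 13, tardiness 0
B: 7→16, due 9, tardiness 7
C: 16→21, due 14, tardiness 7
D: 21→27, due 17, tardiness 10
Sum = 0+7+7+10 = 24.
LPT (decreasing processing time): B A D C.
B: 0→9, due 9, tardiness 0
A: 9→16, due 13, tardiness 3
D: 16→22, due 17, tardiness 5
C: 22→27, due 14, tardiness 13
Sum = 0+3+5+13 = 21.
Difference = 24 − 21 = 3.

3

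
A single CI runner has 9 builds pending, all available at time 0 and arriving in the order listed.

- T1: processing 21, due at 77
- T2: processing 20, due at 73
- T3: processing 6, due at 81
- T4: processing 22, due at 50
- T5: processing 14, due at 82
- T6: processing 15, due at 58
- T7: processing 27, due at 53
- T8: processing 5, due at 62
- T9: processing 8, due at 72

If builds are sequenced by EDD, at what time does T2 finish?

EDD (increasing due date): T4 T7 T6 T8 T9 T2 T1 T3 T5.
T4: 0→22
T7: 22→49
T6: 49→64
T8: 64→69
T9: 69→77
T2: 77→97

97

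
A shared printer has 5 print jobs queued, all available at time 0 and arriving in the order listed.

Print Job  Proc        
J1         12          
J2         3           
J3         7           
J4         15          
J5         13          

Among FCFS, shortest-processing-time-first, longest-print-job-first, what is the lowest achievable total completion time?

120

FIFO (arrival order): J1 J2 J3 J4 J5.
J1: 0→12
J2: 12→15
J3: 15→22
J4: 22→37
J5: 37→50
Sum = 12+15+22+37+50 = 136.
SPT (increasing processing time): J2 J3 J1 J5 J4.
J2: 0→3
J3: 3→10
J1: 10→22
J5: 22→35
J4: 35→50
Sum = 3+10+22+35+50 = 120.
LPT (decreasing processing time): J4 J5 J1 J3 J2.
J4: 0→15
J5: 15→28
J1: 28→40
J3: 40→47
J2: 47→50
Sum = 15+28+40+47+50 = 180.
FIFO 136, SPT 120, LPT 180 → minimum 120.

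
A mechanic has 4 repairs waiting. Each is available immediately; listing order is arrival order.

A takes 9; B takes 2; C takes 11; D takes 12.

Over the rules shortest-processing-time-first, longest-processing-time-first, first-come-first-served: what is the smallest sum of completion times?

69

SPT (increasing processing time): B A C D.
B: 0→2
A: 2→11
C: 11→22
D: 22→34
Sum = 2+11+22+34 = 69.
LPT (decreasing processing time): D C A B.
D: 0→12
C: 12→23
A: 23→32
B: 32→34
Sum = 12+23+32+34 = 101.
FIFO (arrival order): A B C D.
A: 0→9
B: 9→11
C: 11→22
D: 22→34
Sum = 9+11+22+34 = 76.
SPT 69, LPT 101, FIFO 76 → minimum 69.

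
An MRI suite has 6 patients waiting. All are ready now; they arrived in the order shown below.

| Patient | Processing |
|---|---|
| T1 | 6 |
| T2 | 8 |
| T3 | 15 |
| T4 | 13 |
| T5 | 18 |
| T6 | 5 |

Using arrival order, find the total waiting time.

FIFO (arrival order): T1 T2 T3 T4 T5 T6.
T1: waits 0, runs 0→6
T2: waits 6, runs 6→14
T3: waits 14, runs 14→29
T4: waits 29, runs 29→42
T5: waits 42, runs 42→60
T6: waits 60, runs 60→65
Sum = 0+6+14+29+42+60 = 151.

151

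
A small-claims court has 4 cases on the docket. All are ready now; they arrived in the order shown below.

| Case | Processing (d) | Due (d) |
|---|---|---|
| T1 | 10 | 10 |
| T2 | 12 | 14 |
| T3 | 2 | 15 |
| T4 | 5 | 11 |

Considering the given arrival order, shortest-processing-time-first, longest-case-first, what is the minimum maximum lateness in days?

FIFO (arrival order): T1 T2 T3 T4.
T1: 0→10, due 10, lateness 0
T2: 10→22, due 14, lateness 8
T3: 22→24, due 15, lateness 9
T4: 24→29, due 11, lateness 18
Maximum = 18.
SPT (increasing processing time): T3 T4 T1 T2.
T3: 0→2, due 15, lateness -13
T4: 2→7, due 11, lateness -4
T1: 7→17, due 10, lateness 7
T2: 17→29, due 14, lateness 15
Maximum = 15.
LPT (decreasing processing time): T2 T1 T4 T3.
T2: 0→12, due 14, lateness -2
T1: 12→22, due 10, lateness 12
T4: 22→27, due 11, lateness 16
T3: 27→29, due 15, lateness 14
Maximum = 16.
FIFO 18, SPT 15, LPT 16 → minimum 15.

15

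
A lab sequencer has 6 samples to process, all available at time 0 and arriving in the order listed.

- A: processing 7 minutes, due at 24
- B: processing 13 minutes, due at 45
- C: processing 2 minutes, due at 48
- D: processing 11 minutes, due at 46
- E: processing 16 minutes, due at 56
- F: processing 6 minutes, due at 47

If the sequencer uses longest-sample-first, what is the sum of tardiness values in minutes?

LPT (decreasing processing time): E B D A F C.
E: 0→16, due 56, tardiness 0
B: 16→29, due 45, tardiness 0
D: 29→40, due 46, tardiness 0
A: 40→47, due 24, tardiness 23
F: 47→53, due 47, tardiness 6
C: 53→55, due 48, tardiness 7
Sum = 0+0+0+23+6+7 = 36.

36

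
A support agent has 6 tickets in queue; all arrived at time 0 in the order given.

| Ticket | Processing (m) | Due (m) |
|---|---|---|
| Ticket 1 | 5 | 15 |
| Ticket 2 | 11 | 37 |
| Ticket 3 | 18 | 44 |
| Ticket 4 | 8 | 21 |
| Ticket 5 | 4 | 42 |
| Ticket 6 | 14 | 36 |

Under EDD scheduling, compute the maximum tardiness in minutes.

16

EDD (increasing due date): Ticket 1 Ticket 4 Ticket 6 Ticket 2 Ticket 5 Ticket 3.
Ticket 1: 0→5, due 15, tardiness 0
Ticket 4: 5→13, due 21, tardiness 0
Ticket 6: 13→27, due 36, tardiness 0
Ticket 2: 27→38, due 37, tardiness 1
Ticket 5: 38→42, due 42, tardiness 0
Ticket 3: 42→60, due 44, tardiness 16
Maximum = 16.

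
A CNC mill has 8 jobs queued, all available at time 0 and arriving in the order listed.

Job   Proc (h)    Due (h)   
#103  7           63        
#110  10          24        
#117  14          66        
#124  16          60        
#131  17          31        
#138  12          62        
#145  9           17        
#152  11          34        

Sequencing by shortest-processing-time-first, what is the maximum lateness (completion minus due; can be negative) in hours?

SPT (increasing processing time): #103 #145 #110 #152 #138 #117 #124 #131.
#103: 0→7, due 63, lateness -56
#145: 7→16, due 17, lateness -1
#110: 16→26, due 24, lateness 2
#152: 26→37, due 34, lateness 3
#138: 37→49, due 62, lateness -13
#117: 49→63, due 66, lateness -3
#124: 63→79, due 60, lateness 19
#131: 79→96, due 31, lateness 65
Maximum = 65.

65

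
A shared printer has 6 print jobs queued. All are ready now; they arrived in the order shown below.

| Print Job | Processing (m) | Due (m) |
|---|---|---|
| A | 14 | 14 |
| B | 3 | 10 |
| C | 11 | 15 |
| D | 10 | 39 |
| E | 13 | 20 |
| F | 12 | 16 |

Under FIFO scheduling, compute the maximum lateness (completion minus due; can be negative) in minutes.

47

FIFO (arrival order): A B C D E F.
A: 0→14, due 14, lateness 0
B: 14→17, due 10, lateness 7
C: 17→28, due 15, lateness 13
D: 28→38, due 39, lateness -1
E: 38→51, due 20, lateness 31
F: 51→63, due 16, lateness 47
Maximum = 47.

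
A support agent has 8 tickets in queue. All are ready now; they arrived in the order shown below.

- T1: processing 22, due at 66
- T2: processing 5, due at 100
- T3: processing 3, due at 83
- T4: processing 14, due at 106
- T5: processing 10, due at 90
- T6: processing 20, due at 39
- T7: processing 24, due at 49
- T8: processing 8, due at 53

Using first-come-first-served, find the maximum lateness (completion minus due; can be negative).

FIFO (arrival order): T1 T2 T3 T4 T5 T6 T7 T8.
T1: 0→22, due 66, lateness -44
T2: 22→27, due 100, lateness -73
T3: 27→30, due 83, lateness -53
T4: 30→44, due 106, lateness -62
T5: 44→54, due 90, lateness -36
T6: 54→74, due 39, lateness 35
T7: 74→98, due 49, lateness 49
T8: 98→106, due 53, lateness 53
Maximum = 53.

53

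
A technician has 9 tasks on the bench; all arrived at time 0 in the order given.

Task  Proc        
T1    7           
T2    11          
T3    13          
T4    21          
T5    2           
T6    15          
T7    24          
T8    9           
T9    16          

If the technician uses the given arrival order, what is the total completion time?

FIFO (arrival order): T1 T2 T3 T4 T5 T6 T7 T8 T9.
T1: 0→7
T2: 7→18
T3: 18→31
T4: 31→52
T5: 52→54
T6: 54→69
T7: 69→93
T8: 93→102
T9: 102→118
Sum = 7+18+31+52+54+69+93+102+118 = 544.

544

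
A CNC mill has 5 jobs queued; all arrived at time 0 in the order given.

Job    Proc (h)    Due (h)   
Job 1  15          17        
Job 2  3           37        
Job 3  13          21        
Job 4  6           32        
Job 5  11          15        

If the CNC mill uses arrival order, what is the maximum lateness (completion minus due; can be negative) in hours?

FIFO (arrival order): Job 1 Job 2 Job 3 Job 4 Job 5.
Job 1: 0→15, due 17, lateness -2
Job 2: 15→18, due 37, lateness -19
Job 3: 18→31, due 21, lateness 10
Job 4: 31→37, due 32, lateness 5
Job 5: 37→48, due 15, lateness 33
Maximum = 33.

33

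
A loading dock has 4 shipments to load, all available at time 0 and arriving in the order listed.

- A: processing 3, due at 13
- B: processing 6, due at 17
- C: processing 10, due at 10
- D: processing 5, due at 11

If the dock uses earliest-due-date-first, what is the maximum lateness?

EDD (increasing due date): C D A B.
C: 0→10, due 10, lateness 0
D: 10→15, due 11, lateness 4
A: 15→18, due 13, lateness 5
B: 18→24, due 17, lateness 7
Maximum = 7.

7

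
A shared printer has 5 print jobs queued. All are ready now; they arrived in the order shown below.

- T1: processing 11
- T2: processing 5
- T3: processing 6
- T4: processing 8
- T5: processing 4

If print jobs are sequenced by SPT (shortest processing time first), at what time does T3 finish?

SPT (increasing processing time): T5 T2 T3 T4 T1.
T5: 0→4
T2: 4→9
T3: 9→15

15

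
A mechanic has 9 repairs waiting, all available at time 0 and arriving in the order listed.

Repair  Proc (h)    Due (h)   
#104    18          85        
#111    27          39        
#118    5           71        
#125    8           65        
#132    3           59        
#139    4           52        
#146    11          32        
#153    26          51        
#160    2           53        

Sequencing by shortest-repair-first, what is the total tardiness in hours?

SPT (increasing processing time): #160 #132 #139 #118 #125 #146 #104 #153 #111.
#160: 0→2, due 53, tardiness 0
#132: 2→5, due 59, tardiness 0
#139: 5→9, due 52, tardiness 0
#118: 9→14, due 71, tardiness 0
#125: 14→22, due 65, tardiness 0
#146: 22→33, due 32, tardiness 1
#104: 33→51, due 85, tardiness 0
#153: 51→77, due 51, tardiness 26
#111: 77→104, due 39, tardiness 65
Sum = 0+0+0+0+0+1+0+26+65 = 92.

92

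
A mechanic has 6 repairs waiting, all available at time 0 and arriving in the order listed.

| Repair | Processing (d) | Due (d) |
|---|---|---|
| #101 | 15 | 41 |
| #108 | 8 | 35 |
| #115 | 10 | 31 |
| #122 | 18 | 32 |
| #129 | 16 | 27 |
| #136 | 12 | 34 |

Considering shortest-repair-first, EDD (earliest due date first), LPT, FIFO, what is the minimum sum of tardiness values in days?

SPT (increasing processing time): #108 #115 #136 #101 #129 #122.
#108: 0→8, due 35, tardiness 0
#115: 8→18, due 31, tardiness 0
#136: 18→30, due 34, tardiness 0
#101: 30→45, due 41, tardiness 4
#129: 45→61, due 27, tardiness 34
#122: 61→79, due 32, tardiness 47
Sum = 0+0+0+4+34+47 = 85.
EDD (increasing due date): #129 #115 #122 #136 #108 #101.
#129: 0→16, due 27, tardiness 0
#115: 16→26, due 31, tardiness 0
#122: 26→44, due 32, tardiness 12
#136: 44→56, due 34, tardiness 22
#108: 56→64, due 35, tardiness 29
#101: 64→79, due 41, tardiness 38
Sum = 0+0+12+22+29+38 = 101.
LPT (decreasing processing time): #122 #129 #101 #136 #115 #108.
#122: 0→18, due 32, tardiness 0
#129: 18→34, due 27, tardiness 7
#101: 34→49, due 41, tardiness 8
#136: 49→61, due 34, tardiness 27
#115: 61→71, due 31, tardiness 40
#108: 71→79, due 35, tardiness 44
Sum = 0+7+8+27+40+44 = 126.
FIFO (arrival order): #101 #108 #115 #122 #129 #136.
#101: 0→15, due 41, tardiness 0
#108: 15→23, due 35, tardiness 0
#115: 23→33, due 31, tardiness 2
#122: 33→51, due 32, tardiness 19
#129: 51→67, due 27, tardiness 40
#136: 67→79, due 34, tardiness 45
Sum = 0+0+2+19+40+45 = 106.
SPT 85, EDD 101, LPT 126, FIFO 106 → minimum 85.

85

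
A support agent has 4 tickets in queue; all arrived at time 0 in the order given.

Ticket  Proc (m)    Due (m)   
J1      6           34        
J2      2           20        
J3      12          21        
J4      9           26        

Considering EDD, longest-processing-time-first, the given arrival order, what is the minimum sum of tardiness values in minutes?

0

EDD (increasing due date): J2 J3 J4 J1.
J2: 0→2, due 20, tardiness 0
J3: 2→14, due 21, tardiness 0
J4: 14→23, due 26, tardiness 0
J1: 23→29, due 34, tardiness 0
Sum = 0+0+0+0 = 0.
LPT (decreasing processing time): J3 J4 J1 J2.
J3: 0→12, due 21, tardiness 0
J4: 12→21, due 26, tardiness 0
J1: 21→27, due 34, tardiness 0
J2: 27→29, due 20, tardiness 9
Sum = 0+0+0+9 = 9.
FIFO (arrival order): J1 J2 J3 J4.
J1: 0→6, due 34, tardiness 0
J2: 6→8, due 20, tardiness 0
J3: 8→20, due 21, tardiness 0
J4: 20→29, due 26, tardiness 3
Sum = 0+0+0+3 = 3.
EDD 0, LPT 9, FIFO 3 → minimum 0.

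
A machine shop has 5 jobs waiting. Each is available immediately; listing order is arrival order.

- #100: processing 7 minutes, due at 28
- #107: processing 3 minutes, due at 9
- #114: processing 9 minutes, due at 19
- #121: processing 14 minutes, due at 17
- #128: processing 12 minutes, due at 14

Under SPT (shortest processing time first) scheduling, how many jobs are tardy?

2

SPT (increasing processing time): #107 #100 #114 #128 #121.
#107: 0→3, due 9, tardiness 0
#100: 3→10, due 28, tardiness 0
#114: 10→19, due 19, tardiness 0
#128: 19→31, due 14, tardiness 17
#121: 31→45, due 17, tardiness 28
Late jobs: 2.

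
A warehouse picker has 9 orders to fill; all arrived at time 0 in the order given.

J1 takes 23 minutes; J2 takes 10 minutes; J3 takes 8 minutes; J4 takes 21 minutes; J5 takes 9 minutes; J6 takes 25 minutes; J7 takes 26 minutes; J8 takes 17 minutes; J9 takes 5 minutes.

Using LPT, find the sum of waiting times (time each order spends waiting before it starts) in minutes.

LPT (decreasing processing time): J7 J6 J1 J4 J8 J2 J5 J3 J9.
J7: waits 0, runs 0→26
J6: waits 26, runs 26→51
J1: waits 51, runs 51→74
J4: waits 74, runs 74→95
J8: waits 95, runs 95→112
J2: waits 112, runs 112→122
J5: waits 122, runs 122→131
J3: waits 131, runs 131→139
J9: waits 139, runs 139→144
Sum = 0+26+51+74+95+112+122+131+139 = 750.

750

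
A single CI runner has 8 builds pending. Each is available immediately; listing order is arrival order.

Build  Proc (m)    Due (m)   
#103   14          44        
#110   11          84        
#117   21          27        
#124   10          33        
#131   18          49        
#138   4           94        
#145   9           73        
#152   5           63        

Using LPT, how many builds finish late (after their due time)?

4

LPT (decreasing processing time): #117 #131 #103 #110 #124 #145 #152 #138.
#117: 0→21, due 27, tardiness 0
#131: 21→39, due 49, tardiness 0
#103: 39→53, due 44, tardiness 9
#110: 53→64, due 84, tardiness 0
#124: 64→74, due 33, tardiness 41
#145: 74→83, due 73, tardiness 10
#152: 83→88, due 63, tardiness 25
#138: 88→92, due 94, tardiness 0
Late builds: 4.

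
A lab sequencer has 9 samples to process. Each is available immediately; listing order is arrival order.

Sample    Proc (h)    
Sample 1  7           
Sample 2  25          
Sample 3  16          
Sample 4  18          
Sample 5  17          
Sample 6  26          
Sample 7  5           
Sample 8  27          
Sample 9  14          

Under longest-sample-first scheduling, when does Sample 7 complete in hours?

LPT (decreasing processing time): Sample 8 Sample 6 Sample 2 Sample 4 Sample 5 Sample 3 Sample 9 Sample 1 Sample 7.
Sample 8: 0→27
Sample 6: 27→53
Sample 2: 53→78
Sample 4: 78→96
Sample 5: 96→113
Sample 3: 113→129
Sample 9: 129→143
Sample 1: 143→150
Sample 7: 150→155

155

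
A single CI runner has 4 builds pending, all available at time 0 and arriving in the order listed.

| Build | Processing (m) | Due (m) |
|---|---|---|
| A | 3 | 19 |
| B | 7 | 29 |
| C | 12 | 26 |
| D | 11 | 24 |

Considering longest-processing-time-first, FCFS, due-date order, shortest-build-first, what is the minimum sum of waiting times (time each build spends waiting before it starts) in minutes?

34

LPT (decreasing processing time): C D B A.
C: waits 0, runs 0→12
D: waits 12, runs 12→23
B: waits 23, runs 23→30
A: waits 30, runs 30→33
Sum = 0+12+23+30 = 65.
FIFO (arrival order): A B C D.
A: waits 0, runs 0→3
B: waits 3, runs 3→10
C: waits 10, runs 10→22
D: waits 22, runs 22→33
Sum = 0+3+10+22 = 35.
EDD (increasing due date): A D C B.
A: waits 0, runs 0→3
D: waits 3, runs 3→14
C: waits 14, runs 14→26
B: waits 26, runs 26→33
Sum = 0+3+14+26 = 43.
SPT (increasing processing time): A B D C.
A: waits 0, runs 0→3
B: waits 3, runs 3→10
D: waits 10, runs 10→21
C: waits 21, runs 21→33
Sum = 0+3+10+21 = 34.
LPT 65, FIFO 35, EDD 43, SPT 34 → minimum 34.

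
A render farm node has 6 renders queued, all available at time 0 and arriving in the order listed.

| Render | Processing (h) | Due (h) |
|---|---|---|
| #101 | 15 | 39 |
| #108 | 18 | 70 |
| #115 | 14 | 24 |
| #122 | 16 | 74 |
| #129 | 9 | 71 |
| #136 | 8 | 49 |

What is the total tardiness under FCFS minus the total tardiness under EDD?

49

FIFO (arrival order): #101 #108 #115 #122 #129 #136.
#101: 0→15, due 39, tardiness 0
#108: 15→33, due 70, tardiness 0
#115: 33→47, due 24, tardiness 23
#122: 47→63, due 74, tardiness 0
#129: 63→72, due 71, tardiness 1
#136: 72→80, due 49, tardiness 31
Sum = 0+0+23+0+1+31 = 55.
EDD (increasing due date): #115 #101 #136 #108 #129 #122.
#115: 0→14, due 24, tardiness 0
#101: 14→29, due 39, tardiness 0
#136: 29→37, due 49, tardiness 0
#108: 37→55, due 70, tardiness 0
#129: 55→64, due 71, tardiness 0
#122: 64→80, due 74, tardiness 6
Sum = 0+0+0+0+0+6 = 6.
Difference = 55 − 6 = 49.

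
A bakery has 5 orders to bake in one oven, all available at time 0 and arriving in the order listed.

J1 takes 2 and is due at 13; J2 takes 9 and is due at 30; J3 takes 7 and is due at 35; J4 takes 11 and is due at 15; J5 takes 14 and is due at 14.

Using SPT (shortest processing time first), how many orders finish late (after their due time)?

2

SPT (increasing processing time): J1 J3 J2 J4 J5.
J1: 0→2, due 13, tardiness 0
J3: 2→9, due 35, tardiness 0
J2: 9→18, due 30, tardiness 0
J4: 18→29, due 15, tardiness 14
J5: 29→43, due 14, tardiness 29
Late orders: 2.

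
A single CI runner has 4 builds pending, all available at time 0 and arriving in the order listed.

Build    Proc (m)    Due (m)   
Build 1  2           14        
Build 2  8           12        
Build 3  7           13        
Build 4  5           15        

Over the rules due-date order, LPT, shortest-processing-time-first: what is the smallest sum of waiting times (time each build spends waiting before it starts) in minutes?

EDD (increasing due date): Build 2 Build 3 Build 1 Build 4.
Build 2: waits 0, runs 0→8
Build 3: waits 8, runs 8→15
Build 1: waits 15, runs 15→17
Build 4: waits 17, runs 17→22
Sum = 0+8+15+17 = 40.
LPT (decreasing processing time): Build 2 Build 3 Build 4 Build 1.
Build 2: waits 0, runs 0→8
Build 3: waits 8, runs 8→15
Build 4: waits 15, runs 15→20
Build 1: waits 20, runs 20→22
Sum = 0+8+15+20 = 43.
SPT (increasing processing time): Build 1 Build 4 Build 3 Build 2.
Build 1: waits 0, runs 0→2
Build 4: waits 2, runs 2→7
Build 3: waits 7, runs 7→14
Build 2: waits 14, runs 14→22
Sum = 0+2+7+14 = 23.
EDD 40, LPT 43, SPT 23 → minimum 23.

23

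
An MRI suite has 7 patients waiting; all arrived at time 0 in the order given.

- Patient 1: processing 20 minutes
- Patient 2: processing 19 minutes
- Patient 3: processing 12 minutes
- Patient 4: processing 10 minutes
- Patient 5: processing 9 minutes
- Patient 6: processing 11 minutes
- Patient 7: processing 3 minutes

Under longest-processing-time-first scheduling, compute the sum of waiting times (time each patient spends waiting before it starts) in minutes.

LPT (decreasing processing time): Patient 1 Patient 2 Patient 3 Patient 6 Patient 4 Patient 5 Patient 7.
Patient 1: waits 0, runs 0→20
Patient 2: waits 20, runs 20→39
Patient 3: waits 39, runs 39→51
Patient 6: waits 51, runs 51→62
Patient 4: waits 62, runs 62→72
Patient 5: waits 72, runs 72→81
Patient 7: waits 81, runs 81→84
Sum = 0+20+39+51+62+72+81 = 325.

325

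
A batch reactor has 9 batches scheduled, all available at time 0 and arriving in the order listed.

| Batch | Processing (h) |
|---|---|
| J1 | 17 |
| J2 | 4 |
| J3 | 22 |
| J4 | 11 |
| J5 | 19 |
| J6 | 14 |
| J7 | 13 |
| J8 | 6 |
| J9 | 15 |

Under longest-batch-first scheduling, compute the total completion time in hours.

730

LPT (decreasing processing time): J3 J5 J1 J9 J6 J7 J4 J8 J2.
J3: 0→22
J5: 22→41
J1: 41→58
J9: 58→73
J6: 73→87
J7: 87→100
J4: 100→111
J8: 111→117
J2: 117→121
Sum = 22+41+58+73+87+100+111+117+121 = 730.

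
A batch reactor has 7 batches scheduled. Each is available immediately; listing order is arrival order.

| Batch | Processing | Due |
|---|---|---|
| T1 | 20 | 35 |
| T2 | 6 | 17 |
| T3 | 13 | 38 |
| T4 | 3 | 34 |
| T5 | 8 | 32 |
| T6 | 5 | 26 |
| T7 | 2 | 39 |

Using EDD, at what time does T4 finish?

EDD (increasing due date): T2 T6 T5 T4 T1 T3 T7.
T2: 0→6
T6: 6→11
T5: 11→19
T4: 19→22

22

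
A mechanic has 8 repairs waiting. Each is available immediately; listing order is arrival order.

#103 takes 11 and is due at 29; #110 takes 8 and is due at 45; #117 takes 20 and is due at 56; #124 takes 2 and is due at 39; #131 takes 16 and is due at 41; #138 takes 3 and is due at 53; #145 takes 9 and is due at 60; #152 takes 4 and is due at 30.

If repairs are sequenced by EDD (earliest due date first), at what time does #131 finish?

33

EDD (increasing due date): #103 #152 #124 #131 #110 #138 #117 #145.
#103: 0→11
#152: 11→15
#124: 15→17
#131: 17→33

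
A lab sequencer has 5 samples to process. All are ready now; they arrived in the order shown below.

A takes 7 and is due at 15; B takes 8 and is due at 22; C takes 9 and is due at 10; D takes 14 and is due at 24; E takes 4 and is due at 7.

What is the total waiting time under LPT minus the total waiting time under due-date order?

41

LPT (decreasing processing time): D C B A E.
D: waits 0, runs 0→14
C: waits 14, runs 14→23
B: waits 23, runs 23→31
A: waits 31, runs 31→38
E: waits 38, runs 38→42
Sum = 0+14+23+31+38 = 106.
EDD (increasing due date): E C A B D.
E: waits 0, runs 0→4
C: waits 4, runs 4→13
A: waits 13, runs 13→20
B: waits 20, runs 20→28
D: waits 28, runs 28→42
Sum = 0+4+13+20+28 = 65.
Difference = 106 − 65 = 41.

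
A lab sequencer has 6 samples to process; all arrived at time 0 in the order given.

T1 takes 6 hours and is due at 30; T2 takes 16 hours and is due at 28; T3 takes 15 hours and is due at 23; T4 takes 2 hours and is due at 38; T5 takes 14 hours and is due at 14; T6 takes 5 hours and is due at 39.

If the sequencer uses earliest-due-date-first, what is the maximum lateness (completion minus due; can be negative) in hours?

21

EDD (increasing due date): T5 T3 T2 T1 T4 T6.
T5: 0→14, due 14, lateness 0
T3: 14→29, due 23, lateness 6
T2: 29→45, due 28, lateness 17
T1: 45→51, due 30, lateness 21
T4: 51→53, due 38, lateness 15
T6: 53→58, due 39, lateness 19
Maximum = 21.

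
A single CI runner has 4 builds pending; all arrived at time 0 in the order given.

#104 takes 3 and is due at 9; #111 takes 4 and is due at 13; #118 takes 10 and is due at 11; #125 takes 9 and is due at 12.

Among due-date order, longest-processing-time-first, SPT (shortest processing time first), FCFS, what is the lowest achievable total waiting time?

26

EDD (increasing due date): #104 #118 #125 #111.
#104: waits 0, runs 0→3
#118: waits 3, runs 3→13
#125: waits 13, runs 13→22
#111: waits 22, runs 22→26
Sum = 0+3+13+22 = 38.
LPT (decreasing processing time): #118 #125 #111 #104.
#118: waits 0, runs 0→10
#125: waits 10, runs 10→19
#111: waits 19, runs 19→23
#104: waits 23, runs 23→26
Sum = 0+10+19+23 = 52.
SPT (increasing processing time): #104 #111 #125 #118.
#104: waits 0, runs 0→3
#111: waits 3, runs 3→7
#125: waits 7, runs 7→16
#118: waits 16, runs 16→26
Sum = 0+3+7+16 = 26.
FIFO (arrival order): #104 #111 #118 #125.
#104: waits 0, runs 0→3
#111: waits 3, runs 3→7
#118: waits 7, runs 7→17
#125: waits 17, runs 17→26
Sum = 0+3+7+17 = 27.
EDD 38, LPT 52, SPT 26, FIFO 27 → minimum 26.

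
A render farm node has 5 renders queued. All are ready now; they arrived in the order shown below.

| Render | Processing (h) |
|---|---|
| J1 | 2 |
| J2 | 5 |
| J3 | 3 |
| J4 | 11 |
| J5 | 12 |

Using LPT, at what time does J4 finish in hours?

LPT (decreasing processing time): J5 J4 J2 J3 J1.
J5: 0→12
J4: 12→23

23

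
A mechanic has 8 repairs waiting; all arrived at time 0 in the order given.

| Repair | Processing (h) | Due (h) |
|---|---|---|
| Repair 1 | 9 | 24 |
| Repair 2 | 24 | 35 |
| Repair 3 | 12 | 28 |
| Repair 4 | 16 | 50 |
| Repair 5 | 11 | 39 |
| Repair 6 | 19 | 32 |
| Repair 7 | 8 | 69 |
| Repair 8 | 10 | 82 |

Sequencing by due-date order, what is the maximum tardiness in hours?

EDD (increasing due date): Repair 1 Repair 3 Repair 6 Repair 2 Repair 5 Repair 4 Repair 7 Repair 8.
Repair 1: 0→9, due 24, tardiness 0
Repair 3: 9→21, due 28, tardiness 0
Repair 6: 21→40, due 32, tardiness 8
Repair 2: 40→64, due 35, tardiness 29
Repair 5: 64→75, due 39, tardiness 36
Repair 4: 75→91, due 50, tardiness 41
Repair 7: 91→99, due 69, tardiness 30
Repair 8: 99→109, due 82, tardiness 27
Maximum = 41.

41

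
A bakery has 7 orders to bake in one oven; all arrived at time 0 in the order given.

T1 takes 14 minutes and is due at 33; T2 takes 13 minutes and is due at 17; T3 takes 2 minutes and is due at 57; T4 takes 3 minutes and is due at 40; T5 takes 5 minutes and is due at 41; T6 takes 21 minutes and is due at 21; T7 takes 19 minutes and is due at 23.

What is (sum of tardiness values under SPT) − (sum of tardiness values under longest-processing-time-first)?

-75

SPT (increasing processing time): T3 T4 T5 T2 T1 T7 T6.
T3: 0→2, due 57, tardiness 0
T4: 2→5, due 40, tardiness 0
T5: 5→10, due 41, tardiness 0
T2: 10→23, due 17, tardiness 6
T1: 23→37, due 33, tardiness 4
T7: 37→56, due 23, tardiness 33
T6: 56→77, due 21, tardiness 56
Sum = 0+0+0+6+4+33+56 = 99.
LPT (decreasing processing time): T6 T7 T1 T2 T5 T4 T3.
T6: 0→21, due 21, tardiness 0
T7: 21→40, due 23, tardiness 17
T1: 40→54, due 33, tardiness 21
T2: 54→67, due 17, tardiness 50
T5: 67→72, due 41, tardiness 31
T4: 72→75, due 40, tardiness 35
T3: 75→77, due 57, tardiness 20
Sum = 0+17+21+50+31+35+20 = 174.
Difference = 99 − 174 = -75.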